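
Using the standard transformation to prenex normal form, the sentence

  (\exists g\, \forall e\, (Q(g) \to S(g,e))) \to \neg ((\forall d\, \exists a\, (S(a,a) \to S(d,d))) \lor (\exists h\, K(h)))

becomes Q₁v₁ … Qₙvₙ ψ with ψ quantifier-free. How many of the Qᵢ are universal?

3

Eliminate → and ↔ using ¬ and ∨.
  \neg (\exists g\, \forall e\, (\neg Q(g) \lor S(g,e))) \lor \neg ((\forall d\, \exists a\, (\neg S(a,a) \lor S(d,d))) \lor (\exists h\, K(h)))
Push ¬ through the quantifiers and connectives to reach negation normal form:
  (\forall g\, \exists e\, (Q(g) \land \neg S(g,e))) \lor (\exists d\, \forall a\, (S(a,a) \land \neg S(d,d))) \land (\forall h\, \neg K(h))
Pull the quantifiers to the front (each side's bound variable is not free in the other side):
  \forall g\, \exists e\, \exists d\, \forall a\, \forall h\, (Q(g) \land \neg S(g,e) \lor S(a,a) \land \neg S(d,d) \land \neg K(h))
The prefix is \forall g \exists e \exists d \forall a \forall h: 3 universal, 2 existential.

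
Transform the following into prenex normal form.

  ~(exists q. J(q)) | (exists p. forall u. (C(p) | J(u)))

forall q. exists p. forall u. (~J(q) | C(p) | J(u))

Push ¬ through the quantifiers and connectives to reach negation normal form:
  (forall q. ~J(q)) | (exists p. forall u. (C(p) | J(u)))
All bound variables are already distinct, so no renaming is needed.
Extract every quantifier outward, since the variables are now distinct and don't occur free across branches:
  forall q. exists p. forall u. (~J(q) | C(p) | J(u))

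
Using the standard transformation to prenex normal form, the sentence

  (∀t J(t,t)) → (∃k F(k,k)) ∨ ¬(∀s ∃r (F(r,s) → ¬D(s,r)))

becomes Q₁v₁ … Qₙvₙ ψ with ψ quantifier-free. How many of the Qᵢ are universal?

1

Rewrite implications/biconditionals: A → B as ¬A ∨ B.
  ¬(∀t J(t,t)) ∨ (∃k F(k,k)) ∨ ¬(∀s ∃r (¬F(r,s) ∨ ¬D(s,r)))
Push ¬ through the quantifiers and connectives to reach negation normal form:
  (∃t ¬J(t,t)) ∨ (∃k F(k,k)) ∨ (∃s ∀r (F(r,s) ∧ D(s,r)))
All bound variables are already distinct, so no renaming is needed.
Pull the quantifiers to the front (each side's bound variable is not free in the other side):
  ∃t ∃k ∃s ∀r (¬J(t,t) ∨ F(k,k) ∨ F(r,s) ∧ D(s,r))
The prefix is ∃t ∃k ∃s ∀r: 1 universal, 3 existential.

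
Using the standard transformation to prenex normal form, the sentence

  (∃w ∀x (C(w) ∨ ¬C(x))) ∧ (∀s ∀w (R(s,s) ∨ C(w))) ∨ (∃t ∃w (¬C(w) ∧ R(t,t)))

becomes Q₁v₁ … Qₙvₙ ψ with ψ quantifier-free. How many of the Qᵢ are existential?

3

Standardize variables apart so no two quantifiers bind the same name: w↦b, w↦y1.
  (∃w ∀x (C(w) ∨ ¬C(x))) ∧ (∀s ∀b (R(s,s) ∨ C(b))) ∨ (∃t ∃y1 (¬C(y1) ∧ R(t,t)))
Pull the quantifiers to the front (each side's bound variable is not free in the other side):
  ∃w ∀x ∀s ∀b ∃t ∃y1 ((C(w) ∨ ¬C(x)) ∧ (R(s,s) ∨ C(b)) ∨ ¬C(y1) ∧ R(t,t))
The prefix is ∃w ∀x ∀s ∀b ∃t ∃y1: 3 universal, 3 existential.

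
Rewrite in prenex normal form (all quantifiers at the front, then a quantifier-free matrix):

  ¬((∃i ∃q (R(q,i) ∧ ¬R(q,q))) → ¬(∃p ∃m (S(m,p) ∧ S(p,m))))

∃i ∃q ∃p ∃m (R(q,i) ∧ ¬R(q,q) ∧ S(m,p) ∧ S(p,m))

First replace A → B with ¬A ∨ B.
  ¬(¬(∃i ∃q (R(q,i) ∧ ¬R(q,q))) ∨ ¬(∃p ∃m (S(m,p) ∧ S(p,m))))
Drive negations inward (¬∀x A ≡ ∃x ¬A, ¬∃x A ≡ ∀x ¬A, De Morgan for ∧/∨):
  (∃i ∃q (R(q,i) ∧ ¬R(q,q))) ∧ (∃p ∃m (S(m,p) ∧ S(p,m)))
Finally move all quantifiers to the prefix:
  ∃i ∃q ∃p ∃m (R(q,i) ∧ ¬R(q,q) ∧ S(m,p) ∧ S(p,m))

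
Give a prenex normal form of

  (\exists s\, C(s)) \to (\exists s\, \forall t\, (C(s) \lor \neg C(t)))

\forall s\, \exists a\, \forall t\, (\neg C(s) \lor C(a) \lor \neg C(t))

First replace A → B with ¬A ∨ B.
  \neg (\exists s\, C(s)) \lor (\exists s\, \forall t\, (C(s) \lor \neg C(t)))
Move each ¬ inward, flipping quantifiers it crosses:
  (\forall s\, \neg C(s)) \lor (\exists s\, \forall t\, (C(s) \lor \neg C(t)))
Rename bound variables to avoid capture: s↦a.
  (\forall s\, \neg C(s)) \lor (\exists a\, \forall t\, (C(a) \lor \neg C(t)))
Extract every quantifier outward, since the variables are now distinct and don't occur free across branches:
  \forall s\, \exists a\, \forall t\, (\neg C(s) \lor C(a) \lor \neg C(t))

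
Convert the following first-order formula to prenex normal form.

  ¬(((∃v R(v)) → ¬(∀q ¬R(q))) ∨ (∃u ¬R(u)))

First replace A → B with ¬A ∨ B.
  ¬(¬(∃v R(v)) ∨ ¬(∀q ¬R(q)) ∨ (∃u ¬R(u)))
Drive negations inward (¬∀x A ≡ ∃x ¬A, ¬∃x A ≡ ∀x ¬A, De Morgan for ∧/∨):
  (∃v R(v)) ∧ (∀q ¬R(q)) ∧ (∀u R(u))
Pull the quantifiers to the front (each side's bound variable is not free in the other side):
  ∃v ∀q ∀u (R(v) ∧ ¬R(q) ∧ R(u))

∃v ∀q ∀u (R(v) ∧ ¬R(q) ∧ R(u))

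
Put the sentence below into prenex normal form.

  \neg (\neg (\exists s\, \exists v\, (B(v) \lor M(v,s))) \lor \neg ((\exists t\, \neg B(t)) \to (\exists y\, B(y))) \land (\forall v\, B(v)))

\exists s\, \exists v\, \forall t\, \exists y\, \exists w1\, ((B(v) \lor M(v,s)) \land (B(t) \lor B(y) \lor \neg B(w1)))

First replace A → B with ¬A ∨ B.
  \neg (\neg (\exists s\, \exists v\, (B(v) \lor M(v,s))) \lor \neg (\neg (\exists t\, \neg B(t)) \lor (\exists y\, B(y))) \land (\forall v\, B(v)))
Drive negations inward (¬∀x A ≡ ∃x ¬A, ¬∃x A ≡ ∀x ¬A, De Morgan for ∧/∨):
  (\exists s\, \exists v\, (B(v) \lor M(v,s))) \land ((\forall t\, B(t)) \lor (\exists y\, B(y)) \lor (\exists v\, \neg B(v)))
Standardize variables apart so no two quantifiers bind the same name: v↦w1.
  (\exists s\, \exists v\, (B(v) \lor M(v,s))) \land ((\forall t\, B(t)) \lor (\exists y\, B(y)) \lor (\exists w1\, \neg B(w1)))
Pull the quantifiers to the front (each side's bound variable is not free in the other side):
  \exists s\, \exists v\, \forall t\, \exists y\, \exists w1\, ((B(v) \lor M(v,s)) \land (B(t) \lor B(y) \lor \neg B(w1)))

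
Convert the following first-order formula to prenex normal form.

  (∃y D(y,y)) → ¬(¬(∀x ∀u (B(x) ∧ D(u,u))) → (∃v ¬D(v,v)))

∀y ∃x ∃u ∀v (¬D(y,y) ∨ (¬B(x) ∨ ¬D(u,u)) ∧ D(v,v))

Rewrite implications/biconditionals: A → B as ¬A ∨ B.
  ¬(∃y D(y,y)) ∨ ¬(¬¬(∀x ∀u (B(x) ∧ D(u,u))) ∨ (∃v ¬D(v,v)))
Drive negations inward (¬∀x A ≡ ∃x ¬A, ¬∃x A ≡ ∀x ¬A, De Morgan for ∧/∨):
  (∀y ¬D(y,y)) ∨ (∃x ∃u (¬B(x) ∨ ¬D(u,u))) ∧ (∀v D(v,v))
All bound variables are already distinct, so no renaming is needed.
Pull the quantifiers to the front (each side's bound variable is not free in the other side):
  ∀y ∃x ∃u ∀v (¬D(y,y) ∨ (¬B(x) ∨ ¬D(u,u)) ∧ D(v,v))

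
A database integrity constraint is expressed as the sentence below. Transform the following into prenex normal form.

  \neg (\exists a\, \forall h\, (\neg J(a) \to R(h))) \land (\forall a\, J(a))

First replace A → B with ¬A ∨ B.
  \neg (\exists a\, \forall h\, (\neg \neg J(a) \lor R(h))) \land (\forall a\, J(a))
Push ¬ through the quantifiers and connectives to reach negation normal form:
  (\forall a\, \exists h\, (\neg J(a) \land \neg R(h))) \land (\forall a\, J(a))
Standardize variables apart so no two quantifiers bind the same name: a↦x.
  (\forall a\, \exists h\, (\neg J(a) \land \neg R(h))) \land (\forall x\, J(x))
Extract every quantifier outward, since the variables are now distinct and don't occur free across branches:
  \forall a\, \exists h\, \forall x\, (\neg J(a) \land \neg R(h) \land J(x))

\forall a\, \exists h\, \forall x\, (\neg J(a) \land \neg R(h) \land J(x))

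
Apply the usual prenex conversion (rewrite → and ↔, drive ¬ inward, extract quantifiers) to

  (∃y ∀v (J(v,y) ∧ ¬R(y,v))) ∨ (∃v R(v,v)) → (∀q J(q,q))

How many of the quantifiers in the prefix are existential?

Eliminate → and ↔ using ¬ and ∨.
  ¬((∃y ∀v (J(v,y) ∧ ¬R(y,v))) ∨ (∃v R(v,v))) ∨ (∀q J(q,q))
Move each ¬ inward, flipping quantifiers it crosses:
  (∀y ∃v (¬J(v,y) ∨ R(y,v))) ∧ (∀v ¬R(v,v)) ∨ (∀q J(q,q))
Give each quantifier a distinct variable: v↦s.
  (∀y ∃v (¬J(v,y) ∨ R(y,v))) ∧ (∀s ¬R(s,s)) ∨ (∀q J(q,q))
Finally move all quantifiers to the prefix:
  ∀y ∃v ∀s ∀q ((¬J(v,y) ∨ R(y,v)) ∧ ¬R(s,s) ∨ J(q,q))
The prefix is ∀y ∃v ∀s ∀q: 3 universal, 1 existential.

1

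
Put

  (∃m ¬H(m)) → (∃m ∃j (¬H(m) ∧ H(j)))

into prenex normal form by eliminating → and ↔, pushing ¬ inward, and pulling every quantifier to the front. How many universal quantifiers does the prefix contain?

1

Eliminate → and ↔ using ¬ and ∨.
  ¬(∃m ¬H(m)) ∨ (∃m ∃j (¬H(m) ∧ H(j)))
Move each ¬ inward, flipping quantifiers it crosses:
  (∀m H(m)) ∨ (∃m ∃j (¬H(m) ∧ H(j)))
Rename bound variables to avoid capture: m↦w.
  (∀m H(m)) ∨ (∃w ∃j (¬H(w) ∧ H(j)))
Pull the quantifiers to the front (each side's bound variable is not free in the other side):
  ∀m ∃w ∃j (H(m) ∨ ¬H(w) ∧ H(j))
The prefix is ∀m ∃w ∃j: 1 universal, 2 existential.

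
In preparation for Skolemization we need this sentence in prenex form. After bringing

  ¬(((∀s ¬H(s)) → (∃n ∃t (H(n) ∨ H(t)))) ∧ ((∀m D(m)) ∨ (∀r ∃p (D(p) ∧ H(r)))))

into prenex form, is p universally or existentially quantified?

First replace A → B with ¬A ∨ B.
  ¬((¬(∀s ¬H(s)) ∨ (∃n ∃t (H(n) ∨ H(t)))) ∧ ((∀m D(m)) ∨ (∀r ∃p (D(p) ∧ H(r)))))
Drive negations inward (¬∀x A ≡ ∃x ¬A, ¬∃x A ≡ ∀x ¬A, De Morgan for ∧/∨):
  (∀s ¬H(s)) ∧ (∀n ∀t (¬H(n) ∧ ¬H(t))) ∨ (∃m ¬D(m)) ∧ (∃r ∀p (¬D(p) ∨ ¬H(r)))
All bound variables are already distinct, so no renaming is needed.
Finally move all quantifiers to the prefix:
  ∀s ∀n ∀t ∃m ∃r ∀p (¬H(s) ∧ ¬H(n) ∧ ¬H(t) ∨ ¬D(m) ∧ (¬D(p) ∨ ¬H(r)))
The quantifier ∃p sits under an odd number of negations (counting the antecedent side of each →), so it flips to ∀p.

universal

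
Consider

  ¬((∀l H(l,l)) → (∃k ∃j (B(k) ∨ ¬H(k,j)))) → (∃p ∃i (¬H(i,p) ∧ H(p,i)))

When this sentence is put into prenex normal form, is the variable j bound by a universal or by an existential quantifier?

existential

First replace A → B with ¬A ∨ B.
  ¬¬(¬(∀l H(l,l)) ∨ (∃k ∃j (B(k) ∨ ¬H(k,j)))) ∨ (∃p ∃i (¬H(i,p) ∧ H(p,i)))
Move each ¬ inward, flipping quantifiers it crosses:
  (∃l ¬H(l,l)) ∨ (∃k ∃j (B(k) ∨ ¬H(k,j))) ∨ (∃p ∃i (¬H(i,p) ∧ H(p,i)))
All bound variables are already distinct, so no renaming is needed.
Extract every quantifier outward, since the variables are now distinct and don't occur free across branches:
  ∃l ∃k ∃j ∃p ∃i (¬H(l,l) ∨ B(k) ∨ ¬H(k,j) ∨ ¬H(i,p) ∧ H(p,i))
The quantifier ∃j sits under an even number of negations (counting the antecedent side of each →), so it remains existential.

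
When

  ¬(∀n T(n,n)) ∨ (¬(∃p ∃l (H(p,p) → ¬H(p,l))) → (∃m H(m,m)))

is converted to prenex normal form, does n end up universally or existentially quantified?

First replace A → B with ¬A ∨ B.
  ¬(∀n T(n,n)) ∨ ¬¬(∃p ∃l (¬H(p,p) ∨ ¬H(p,l))) ∨ (∃m H(m,m))
Push ¬ through the quantifiers and connectives to reach negation normal form:
  (∃n ¬T(n,n)) ∨ (∃p ∃l (¬H(p,p) ∨ ¬H(p,l))) ∨ (∃m H(m,m))
All bound variables are already distinct, so no renaming is needed.
Extract every quantifier outward, since the variables are now distinct and don't occur free across branches:
  ∃n ∃p ∃l ∃m (¬T(n,n) ∨ ¬H(p,p) ∨ ¬H(p,l) ∨ H(m,m))
The quantifier ∀n sits under an odd number of negations (counting the antecedent side of each →), so it flips to ∃n.

existential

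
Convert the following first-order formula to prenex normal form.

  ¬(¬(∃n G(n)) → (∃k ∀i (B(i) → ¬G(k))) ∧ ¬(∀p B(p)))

∀n ∀k ∃i ∀p (¬G(n) ∧ (B(i) ∧ G(k) ∨ B(p)))

First replace A → B with ¬A ∨ B.
  ¬(¬¬(∃n G(n)) ∨ (∃k ∀i (¬B(i) ∨ ¬G(k))) ∧ ¬(∀p B(p)))
Push ¬ through the quantifiers and connectives to reach negation normal form:
  (∀n ¬G(n)) ∧ ((∀k ∃i (B(i) ∧ G(k))) ∨ (∀p B(p)))
Pull the quantifiers to the front (each side's bound variable is not free in the other side):
  ∀n ∀k ∃i ∀p (¬G(n) ∧ (B(i) ∧ G(k) ∨ B(p)))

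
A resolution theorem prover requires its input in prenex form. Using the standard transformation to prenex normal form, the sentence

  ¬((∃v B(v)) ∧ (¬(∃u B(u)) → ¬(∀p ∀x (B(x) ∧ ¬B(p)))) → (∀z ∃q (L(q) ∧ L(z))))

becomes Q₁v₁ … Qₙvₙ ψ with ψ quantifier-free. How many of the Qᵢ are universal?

1

Rewrite implications/biconditionals: A → B as ¬A ∨ B.
  ¬(¬((∃v B(v)) ∧ (¬¬(∃u B(u)) ∨ ¬(∀p ∀x (B(x) ∧ ¬B(p))))) ∨ (∀z ∃q (L(q) ∧ L(z))))
Push ¬ through the quantifiers and connectives to reach negation normal form:
  (∃v B(v)) ∧ ((∃u B(u)) ∨ (∃p ∃x (¬B(x) ∨ B(p)))) ∧ (∃z ∀q (¬L(q) ∨ ¬L(z)))
All bound variables are already distinct, so no renaming is needed.
Finally move all quantifiers to the prefix:
  ∃v ∃u ∃p ∃x ∃z ∀q (B(v) ∧ (B(u) ∨ ¬B(x) ∨ B(p)) ∧ (¬L(q) ∨ ¬L(z)))
The prefix is ∃v ∃u ∃p ∃x ∃z ∀q: 1 universal, 5 existential.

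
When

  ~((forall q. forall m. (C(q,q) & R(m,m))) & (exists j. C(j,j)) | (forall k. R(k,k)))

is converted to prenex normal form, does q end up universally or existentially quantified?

Push ¬ through the quantifiers and connectives to reach negation normal form:
  ((exists q. exists m. (~C(q,q) | ~R(m,m))) | (forall j. ~C(j,j))) & (exists k. ~R(k,k))
All bound variables are already distinct, so no renaming is needed.
Pull the quantifiers to the front (each side's bound variable is not free in the other side):
  exists q. exists m. forall j. exists k. ((~C(q,q) | ~R(m,m) | ~C(j,j)) & ~R(k,k))
The quantifier forall q sits under an odd number of negations, so it flips to exists q.

existential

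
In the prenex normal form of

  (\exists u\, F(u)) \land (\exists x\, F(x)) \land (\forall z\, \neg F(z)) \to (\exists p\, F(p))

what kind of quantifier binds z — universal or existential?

existential

First replace A → B with ¬A ∨ B.
  \neg ((\exists u\, F(u)) \land (\exists x\, F(x)) \land (\forall z\, \neg F(z))) \lor (\exists p\, F(p))
Push ¬ through the quantifiers and connectives to reach negation normal form:
  (\forall u\, \neg F(u)) \lor (\forall x\, \neg F(x)) \lor (\exists z\, F(z)) \lor (\exists p\, F(p))
All bound variables are already distinct, so no renaming is needed.
Finally move all quantifiers to the prefix:
  \forall u\, \forall x\, \exists z\, \exists p\, (\neg F(u) \lor \neg F(x) \lor F(z) \lor F(p))
The quantifier \forall z sits under an odd number of negations (counting the antecedent side of each →), so it flips to \exists z.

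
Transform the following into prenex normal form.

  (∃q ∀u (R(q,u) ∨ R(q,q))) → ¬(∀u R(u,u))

Rewrite implications/biconditionals: A → B as ¬A ∨ B.
  ¬(∃q ∀u (R(q,u) ∨ R(q,q))) ∨ ¬(∀u R(u,u))
Drive negations inward (¬∀x A ≡ ∃x ¬A, ¬∃x A ≡ ∀x ¬A, De Morgan for ∧/∨):
  (∀q ∃u (¬R(q,u) ∧ ¬R(q,q))) ∨ (∃u ¬R(u,u))
Give each quantifier a distinct variable: u↦t.
  (∀q ∃u (¬R(q,u) ∧ ¬R(q,q))) ∨ (∃t ¬R(t,t))
Finally move all quantifiers to the prefix:
  ∀q ∃u ∃t (¬R(q,u) ∧ ¬R(q,q) ∨ ¬R(t,t))

∀q ∃u ∃t (¬R(q,u) ∧ ¬R(q,q) ∨ ¬R(t,t))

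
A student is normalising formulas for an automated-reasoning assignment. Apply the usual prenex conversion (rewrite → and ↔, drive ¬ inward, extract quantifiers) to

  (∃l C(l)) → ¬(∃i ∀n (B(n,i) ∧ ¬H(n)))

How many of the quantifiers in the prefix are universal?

First replace A → B with ¬A ∨ B.
  ¬(∃l C(l)) ∨ ¬(∃i ∀n (B(n,i) ∧ ¬H(n)))
Push ¬ through the quantifiers and connectives to reach negation normal form:
  (∀l ¬C(l)) ∨ (∀i ∃n (¬B(n,i) ∨ H(n)))
All bound variables are already distinct, so no renaming is needed.
Finally move all quantifiers to the prefix:
  ∀l ∀i ∃n (¬C(l) ∨ ¬B(n,i) ∨ H(n))
The prefix is ∀l ∀i ∃n: 2 universal, 1 existential.

2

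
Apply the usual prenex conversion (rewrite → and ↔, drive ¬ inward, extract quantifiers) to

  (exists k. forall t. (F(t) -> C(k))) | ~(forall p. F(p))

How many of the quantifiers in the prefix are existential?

First replace A → B with ¬A ∨ B.
  (exists k. forall t. (~F(t) | C(k))) | ~(forall p. F(p))
Push ¬ through the quantifiers and connectives to reach negation normal form:
  (exists k. forall t. (~F(t) | C(k))) | (exists p. ~F(p))
All bound variables are already distinct, so no renaming is needed.
Extract every quantifier outward, since the variables are now distinct and don't occur free across branches:
  exists k. forall t. exists p. (~F(t) | C(k) | ~F(p))
The prefix is exists k forall t exists p: 1 universal, 2 existential.

2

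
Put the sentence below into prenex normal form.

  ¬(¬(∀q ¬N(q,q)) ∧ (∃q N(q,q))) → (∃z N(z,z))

First replace A → B with ¬A ∨ B.
  ¬¬(¬(∀q ¬N(q,q)) ∧ (∃q N(q,q))) ∨ (∃z N(z,z))
Move each ¬ inward, flipping quantifiers it crosses:
  (∃q N(q,q)) ∧ (∃q N(q,q)) ∨ (∃z N(z,z))
Rename bound variables to avoid capture: q↦w1.
  (∃q N(q,q)) ∧ (∃w1 N(w1,w1)) ∨ (∃z N(z,z))
Extract every quantifier outward, since the variables are now distinct and don't occur free across branches:
  ∃q ∃w1 ∃z (N(q,q) ∧ N(w1,w1) ∨ N(z,z))

∃q ∃w1 ∃z (N(q,q) ∧ N(w1,w1) ∨ N(z,z))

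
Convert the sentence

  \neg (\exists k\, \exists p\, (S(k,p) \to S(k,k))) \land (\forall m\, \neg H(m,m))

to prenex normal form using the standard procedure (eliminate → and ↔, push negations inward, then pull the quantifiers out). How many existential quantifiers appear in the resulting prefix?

0

First replace A → B with ¬A ∨ B.
  \neg (\exists k\, \exists p\, (\neg S(k,p) \lor S(k,k))) \land (\forall m\, \neg H(m,m))
Push ¬ through the quantifiers and connectives to reach negation normal form:
  (\forall k\, \forall p\, (S(k,p) \land \neg S(k,k))) \land (\forall m\, \neg H(m,m))
Finally move all quantifiers to the prefix:
  \forall k\, \forall p\, \forall m\, (S(k,p) \land \neg S(k,k) \land \neg H(m,m))
The prefix is \forall k \forall p \forall m: 3 universal, 0 existential.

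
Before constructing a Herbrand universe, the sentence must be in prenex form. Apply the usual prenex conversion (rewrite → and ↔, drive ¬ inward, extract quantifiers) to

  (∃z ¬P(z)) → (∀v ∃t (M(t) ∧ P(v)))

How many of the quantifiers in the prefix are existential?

1

Rewrite implications/biconditionals: A → B as ¬A ∨ B.
  ¬(∃z ¬P(z)) ∨ (∀v ∃t (M(t) ∧ P(v)))
Push ¬ through the quantifiers and connectives to reach negation normal form:
  (∀z P(z)) ∨ (∀v ∃t (M(t) ∧ P(v)))
All bound variables are already distinct, so no renaming is needed.
Finally move all quantifiers to the prefix:
  ∀z ∀v ∃t (P(z) ∨ M(t) ∧ P(v))
The prefix is ∀z ∀v ∃t: 2 universal, 1 existential.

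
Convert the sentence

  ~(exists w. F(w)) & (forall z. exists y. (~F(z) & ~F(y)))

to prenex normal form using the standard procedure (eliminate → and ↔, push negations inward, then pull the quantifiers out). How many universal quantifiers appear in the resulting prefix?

Move each ¬ inward, flipping quantifiers it crosses:
  (forall w. ~F(w)) & (forall z. exists y. (~F(z) & ~F(y)))
Extract every quantifier outward, since the variables are now distinct and don't occur free across branches:
  forall w. forall z. exists y. (~F(w) & ~F(z) & ~F(y))
The prefix is forall w forall z exists y: 2 universal, 1 existential.

2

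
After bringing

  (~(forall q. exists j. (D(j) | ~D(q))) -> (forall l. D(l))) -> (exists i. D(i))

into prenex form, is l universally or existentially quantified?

existential

First replace A → B with ¬A ∨ B.
  ~(~~(forall q. exists j. (D(j) | ~D(q))) | (forall l. D(l))) | (exists i. D(i))
Push ¬ through the quantifiers and connectives to reach negation normal form:
  (exists q. forall j. (~D(j) & D(q))) & (exists l. ~D(l)) | (exists i. D(i))
All bound variables are already distinct, so no renaming is needed.
Pull the quantifiers to the front (each side's bound variable is not free in the other side):
  exists q. forall j. exists l. exists i. (~D(j) & D(q) & ~D(l) | D(i))
The quantifier forall l sits under an odd number of negations (counting the antecedent side of each →), so it flips to exists l.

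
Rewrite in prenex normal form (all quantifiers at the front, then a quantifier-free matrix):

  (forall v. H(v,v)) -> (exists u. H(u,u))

First replace A → B with ¬A ∨ B.
  ~(forall v. H(v,v)) | (exists u. H(u,u))
Move each ¬ inward, flipping quantifiers it crosses:
  (exists v. ~H(v,v)) | (exists u. H(u,u))
Extract every quantifier outward, since the variables are now distinct and don't occur free across branches:
  exists v. exists u. (~H(v,v) | H(u,u))

exists v. exists u. (~H(v,v) | H(u,u))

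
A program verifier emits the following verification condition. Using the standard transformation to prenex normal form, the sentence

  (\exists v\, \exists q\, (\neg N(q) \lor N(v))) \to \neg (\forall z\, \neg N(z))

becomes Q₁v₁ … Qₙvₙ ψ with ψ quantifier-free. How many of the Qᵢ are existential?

1

First replace A → B with ¬A ∨ B.
  \neg (\exists v\, \exists q\, (\neg N(q) \lor N(v))) \lor \neg (\forall z\, \neg N(z))
Move each ¬ inward, flipping quantifiers it crosses:
  (\forall v\, \forall q\, (N(q) \land \neg N(v))) \lor (\exists z\, N(z))
All bound variables are already distinct, so no renaming is needed.
Extract every quantifier outward, since the variables are now distinct and don't occur free across branches:
  \forall v\, \forall q\, \exists z\, (N(q) \land \neg N(v) \lor N(z))
The prefix is \forall v \forall q \exists z: 2 universal, 1 existential.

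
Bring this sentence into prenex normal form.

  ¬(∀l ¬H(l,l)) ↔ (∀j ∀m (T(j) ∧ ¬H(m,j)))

∀l ∀j ∀m ∃v1 ∃c ∃z1 ((¬H(l,l) ∨ T(j) ∧ ¬H(m,j)) ∧ (¬T(v1) ∨ H(c,v1) ∨ H(z1,z1)))

Eliminate → and ↔ using ¬ and ∨; A ↔ B as (¬A ∨ B) ∧ (¬B ∨ A).
  (¬¬(∀l ¬H(l,l)) ∨ (∀j ∀m (T(j) ∧ ¬H(m,j)))) ∧ (¬(∀j ∀m (T(j) ∧ ¬H(m,j))) ∨ ¬(∀l ¬H(l,l)))
Move each ¬ inward, flipping quantifiers it crosses:
  ((∀l ¬H(l,l)) ∨ (∀j ∀m (T(j) ∧ ¬H(m,j)))) ∧ ((∃j ∃m (¬T(j) ∨ H(m,j))) ∨ (∃l H(l,l)))
Give each quantifier a distinct variable: j↦v1, m↦c, l↦z1.
  ((∀l ¬H(l,l)) ∨ (∀j ∀m (T(j) ∧ ¬H(m,j)))) ∧ ((∃v1 ∃c (¬T(v1) ∨ H(c,v1))) ∨ (∃z1 H(z1,z1)))
Pull the quantifiers to the front (each side's bound variable is not free in the other side):
  ∀l ∀j ∀m ∃v1 ∃c ∃z1 ((¬H(l,l) ∨ T(j) ∧ ¬H(m,j)) ∧ (¬T(v1) ∨ H(c,v1) ∨ H(z1,z1)))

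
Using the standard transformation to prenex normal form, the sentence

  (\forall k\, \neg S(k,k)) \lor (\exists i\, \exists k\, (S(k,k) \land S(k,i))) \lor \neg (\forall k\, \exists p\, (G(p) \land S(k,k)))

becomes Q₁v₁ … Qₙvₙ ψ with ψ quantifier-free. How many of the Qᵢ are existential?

Move each ¬ inward, flipping quantifiers it crosses:
  (\forall k\, \neg S(k,k)) \lor (\exists i\, \exists k\, (S(k,k) \land S(k,i))) \lor (\exists k\, \forall p\, (\neg G(p) \lor \neg S(k,k)))
Rename bound variables to avoid capture: k↦u1, k↦r.
  (\forall k\, \neg S(k,k)) \lor (\exists i\, \exists u1\, (S(u1,u1) \land S(u1,i))) \lor (\exists r\, \forall p\, (\neg G(p) \lor \neg S(r,r)))
Pull the quantifiers to the front (each side's bound variable is not free in the other side):
  \forall k\, \exists i\, \exists u1\, \exists r\, \forall p\, (\neg S(k,k) \lor S(u1,u1) \land S(u1,i) \lor \neg G(p) \lor \neg S(r,r))
The prefix is \forall k \exists i \exists u1 \exists r \forall p: 2 universal, 3 existential.

3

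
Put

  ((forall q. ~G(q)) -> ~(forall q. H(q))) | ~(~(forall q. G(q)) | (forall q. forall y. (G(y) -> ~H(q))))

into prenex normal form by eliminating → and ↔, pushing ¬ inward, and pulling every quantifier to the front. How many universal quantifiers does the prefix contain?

1

First replace A → B with ¬A ∨ B.
  ~(forall q. ~G(q)) | ~(forall q. H(q)) | ~(~(forall q. G(q)) | (forall q. forall y. (~G(y) | ~H(q))))
Move each ¬ inward, flipping quantifiers it crosses:
  (exists q. G(q)) | (exists q. ~H(q)) | (forall q. G(q)) & (exists q. exists y. (G(y) & H(q)))
Standardize variables apart so no two quantifiers bind the same name: q↦v1, q↦z, q↦t.
  (exists q. G(q)) | (exists v1. ~H(v1)) | (forall z. G(z)) & (exists t. exists y. (G(y) & H(t)))
Finally move all quantifiers to the prefix:
  exists q. exists v1. forall z. exists t. exists y. (G(q) | ~H(v1) | G(z) & G(y) & H(t))
The prefix is exists q exists v1 forall z exists t exists y: 1 universal, 4 existential.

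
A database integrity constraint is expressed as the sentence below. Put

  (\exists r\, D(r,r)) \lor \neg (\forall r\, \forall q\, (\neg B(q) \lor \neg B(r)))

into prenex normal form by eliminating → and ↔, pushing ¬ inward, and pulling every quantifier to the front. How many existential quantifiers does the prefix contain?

Push ¬ through the quantifiers and connectives to reach negation normal form:
  (\exists r\, D(r,r)) \lor (\exists r\, \exists q\, (B(q) \land B(r)))
Standardize variables apart so no two quantifiers bind the same name: r↦y.
  (\exists r\, D(r,r)) \lor (\exists y\, \exists q\, (B(q) \land B(y)))
Finally move all quantifiers to the prefix:
  \exists r\, \exists y\, \exists q\, (D(r,r) \lor B(q) \land B(y))
The prefix is \exists r \exists y \exists q: 0 universal, 3 existential.

3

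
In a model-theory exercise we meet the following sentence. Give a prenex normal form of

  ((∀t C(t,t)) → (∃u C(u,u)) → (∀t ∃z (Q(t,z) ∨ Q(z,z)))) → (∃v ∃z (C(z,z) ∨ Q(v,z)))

Rewrite implications/biconditionals: A → B as ¬A ∨ B.
  ¬(¬(∀t C(t,t)) ∨ ¬(∃u C(u,u)) ∨ (∀t ∃z (Q(t,z) ∨ Q(z,z)))) ∨ (∃v ∃z (C(z,z) ∨ Q(v,z)))
Move each ¬ inward, flipping quantifiers it crosses:
  (∀t C(t,t)) ∧ (∃u C(u,u)) ∧ (∃t ∀z (¬Q(t,z) ∧ ¬Q(z,z))) ∨ (∃v ∃z (C(z,z) ∨ Q(v,z)))
Rename bound variables to avoid capture: t↦w, z↦y.
  (∀t C(t,t)) ∧ (∃u C(u,u)) ∧ (∃w ∀z (¬Q(w,z) ∧ ¬Q(z,z))) ∨ (∃v ∃y (C(y,y) ∨ Q(v,y)))
Extract every quantifier outward, since the variables are now distinct and don't occur free across branches:
  ∀t ∃u ∃w ∀z ∃v ∃y (C(t,t) ∧ C(u,u) ∧ ¬Q(w,z) ∧ ¬Q(z,z) ∨ C(y,y) ∨ Q(v,y))

∀t ∃u ∃w ∀z ∃v ∃y (C(t,t) ∧ C(u,u) ∧ ¬Q(w,z) ∧ ¬Q(z,z) ∨ C(y,y) ∨ Q(v,y))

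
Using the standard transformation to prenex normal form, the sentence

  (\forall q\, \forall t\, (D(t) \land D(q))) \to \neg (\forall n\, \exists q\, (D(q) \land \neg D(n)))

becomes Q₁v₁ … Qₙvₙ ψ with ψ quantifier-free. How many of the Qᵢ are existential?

3

First replace A → B with ¬A ∨ B.
  \neg (\forall q\, \forall t\, (D(t) \land D(q))) \lor \neg (\forall n\, \exists q\, (D(q) \land \neg D(n)))
Push ¬ through the quantifiers and connectives to reach negation normal form:
  (\exists q\, \exists t\, (\neg D(t) \lor \neg D(q))) \lor (\exists n\, \forall q\, (\neg D(q) \lor D(n)))
Rename bound variables to avoid capture: q↦z1.
  (\exists q\, \exists t\, (\neg D(t) \lor \neg D(q))) \lor (\exists n\, \forall z1\, (\neg D(z1) \lor D(n)))
Pull the quantifiers to the front (each side's bound variable is not free in the other side):
  \exists q\, \exists t\, \exists n\, \forall z1\, (\neg D(t) \lor \neg D(q) \lor \neg D(z1) \lor D(n))
The prefix is \exists q \exists t \exists n \forall z1: 1 universal, 3 existential.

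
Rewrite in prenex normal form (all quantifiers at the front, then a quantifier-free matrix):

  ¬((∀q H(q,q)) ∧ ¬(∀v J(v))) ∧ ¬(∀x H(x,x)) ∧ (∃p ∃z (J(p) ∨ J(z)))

∃q ∀v ∃x ∃p ∃z ((¬H(q,q) ∨ J(v)) ∧ ¬H(x,x) ∧ (J(p) ∨ J(z)))

Drive negations inward (¬∀x A ≡ ∃x ¬A, ¬∃x A ≡ ∀x ¬A, De Morgan for ∧/∨):
  ((∃q ¬H(q,q)) ∨ (∀v J(v))) ∧ (∃x ¬H(x,x)) ∧ (∃p ∃z (J(p) ∨ J(z)))
Pull the quantifiers to the front (each side's bound variable is not free in the other side):
  ∃q ∀v ∃x ∃p ∃z ((¬H(q,q) ∨ J(v)) ∧ ¬H(x,x) ∧ (J(p) ∨ J(z)))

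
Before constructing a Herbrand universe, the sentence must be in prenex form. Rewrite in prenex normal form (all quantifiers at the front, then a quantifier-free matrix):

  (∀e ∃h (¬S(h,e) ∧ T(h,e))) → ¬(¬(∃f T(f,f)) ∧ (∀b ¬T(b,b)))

Eliminate → and ↔ using ¬ and ∨.
  ¬(∀e ∃h (¬S(h,e) ∧ T(h,e))) ∨ ¬(¬(∃f T(f,f)) ∧ (∀b ¬T(b,b)))
Drive negations inward (¬∀x A ≡ ∃x ¬A, ¬∃x A ≡ ∀x ¬A, De Morgan for ∧/∨):
  (∃e ∀h (S(h,e) ∨ ¬T(h,e))) ∨ (∃f T(f,f)) ∨ (∃b T(b,b))
All bound variables are already distinct, so no renaming is needed.
Pull the quantifiers to the front (each side's bound variable is not free in the other side):
  ∃e ∀h ∃f ∃b (S(h,e) ∨ ¬T(h,e) ∨ T(f,f) ∨ T(b,b))

∃e ∀h ∃f ∃b (S(h,e) ∨ ¬T(h,e) ∨ T(f,f) ∨ T(b,b))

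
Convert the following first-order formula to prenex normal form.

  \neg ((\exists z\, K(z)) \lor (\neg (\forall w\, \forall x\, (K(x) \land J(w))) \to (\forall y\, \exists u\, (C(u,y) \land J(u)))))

\forall z\, \exists w\, \exists x\, \exists y\, \forall u\, (\neg K(z) \land (\neg K(x) \lor \neg J(w)) \land (\neg C(u,y) \lor \neg J(u)))

Rewrite implications/biconditionals: A → B as ¬A ∨ B.
  \neg ((\exists z\, K(z)) \lor \neg \neg (\forall w\, \forall x\, (K(x) \land J(w))) \lor (\forall y\, \exists u\, (C(u,y) \land J(u))))
Push ¬ through the quantifiers and connectives to reach negation normal form:
  (\forall z\, \neg K(z)) \land (\exists w\, \exists x\, (\neg K(x) \lor \neg J(w))) \land (\exists y\, \forall u\, (\neg C(u,y) \lor \neg J(u)))
All bound variables are already distinct, so no renaming is needed.
Finally move all quantifiers to the prefix:
  \forall z\, \exists w\, \exists x\, \exists y\, \forall u\, (\neg K(z) \land (\neg K(x) \lor \neg J(w)) \land (\neg C(u,y) \lor \neg J(u)))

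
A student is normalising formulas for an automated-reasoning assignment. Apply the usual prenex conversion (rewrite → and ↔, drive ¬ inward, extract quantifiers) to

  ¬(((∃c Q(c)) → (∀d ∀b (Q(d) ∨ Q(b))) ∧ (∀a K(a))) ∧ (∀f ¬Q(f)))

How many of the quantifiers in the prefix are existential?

Rewrite implications/biconditionals: A → B as ¬A ∨ B.
  ¬((¬(∃c Q(c)) ∨ (∀d ∀b (Q(d) ∨ Q(b))) ∧ (∀a K(a))) ∧ (∀f ¬Q(f)))
Move each ¬ inward, flipping quantifiers it crosses:
  (∃c Q(c)) ∧ ((∃d ∃b (¬Q(d) ∧ ¬Q(b))) ∨ (∃a ¬K(a))) ∨ (∃f Q(f))
Finally move all quantifiers to the prefix:
  ∃c ∃d ∃b ∃a ∃f (Q(c) ∧ (¬Q(d) ∧ ¬Q(b) ∨ ¬K(a)) ∨ Q(f))
The prefix is ∃c ∃d ∃b ∃a ∃f: 0 universal, 5 existential.

5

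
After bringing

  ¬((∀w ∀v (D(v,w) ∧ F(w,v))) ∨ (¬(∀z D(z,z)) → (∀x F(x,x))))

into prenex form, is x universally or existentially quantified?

existential

Rewrite implications/biconditionals: A → B as ¬A ∨ B.
  ¬((∀w ∀v (D(v,w) ∧ F(w,v))) ∨ ¬¬(∀z D(z,z)) ∨ (∀x F(x,x)))
Push ¬ through the quantifiers and connectives to reach negation normal form:
  (∃w ∃v (¬D(v,w) ∨ ¬F(w,v))) ∧ (∃z ¬D(z,z)) ∧ (∃x ¬F(x,x))
Extract every quantifier outward, since the variables are now distinct and don't occur free across branches:
  ∃w ∃v ∃z ∃x ((¬D(v,w) ∨ ¬F(w,v)) ∧ ¬D(z,z) ∧ ¬F(x,x))
The quantifier ∀x sits under an odd number of negations (counting the antecedent side of each →), so it flips to ∃x.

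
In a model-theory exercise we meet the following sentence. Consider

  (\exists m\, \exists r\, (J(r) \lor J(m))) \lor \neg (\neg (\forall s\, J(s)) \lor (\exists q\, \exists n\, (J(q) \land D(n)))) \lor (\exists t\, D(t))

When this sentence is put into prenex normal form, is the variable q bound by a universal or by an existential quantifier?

universal

Drive negations inward (¬∀x A ≡ ∃x ¬A, ¬∃x A ≡ ∀x ¬A, De Morgan for ∧/∨):
  (\exists m\, \exists r\, (J(r) \lor J(m))) \lor (\forall s\, J(s)) \land (\forall q\, \forall n\, (\neg J(q) \lor \neg D(n))) \lor (\exists t\, D(t))
All bound variables are already distinct, so no renaming is needed.
Extract every quantifier outward, since the variables are now distinct and don't occur free across branches:
  \exists m\, \exists r\, \forall s\, \forall q\, \forall n\, \exists t\, (J(r) \lor J(m) \lor J(s) \land (\neg J(q) \lor \neg D(n)) \lor D(t))
The quantifier \exists q sits under an odd number of negations, so it flips to \forall q.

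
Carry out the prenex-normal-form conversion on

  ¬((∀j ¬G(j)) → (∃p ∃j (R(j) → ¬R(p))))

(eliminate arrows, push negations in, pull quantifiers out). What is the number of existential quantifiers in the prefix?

0

Eliminate → and ↔ using ¬ and ∨.
  ¬(¬(∀j ¬G(j)) ∨ (∃p ∃j (¬R(j) ∨ ¬R(p))))
Move each ¬ inward, flipping quantifiers it crosses:
  (∀j ¬G(j)) ∧ (∀p ∀j (R(j) ∧ R(p)))
Rename bound variables to avoid capture: j↦z1.
  (∀j ¬G(j)) ∧ (∀p ∀z1 (R(z1) ∧ R(p)))
Finally move all quantifiers to the prefix:
  ∀j ∀p ∀z1 (¬G(j) ∧ R(z1) ∧ R(p))
The prefix is ∀j ∀p ∀z1: 3 universal, 0 existential.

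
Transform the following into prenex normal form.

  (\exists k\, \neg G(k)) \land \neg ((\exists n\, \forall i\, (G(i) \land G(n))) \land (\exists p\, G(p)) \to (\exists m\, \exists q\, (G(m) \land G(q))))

Rewrite implications/biconditionals: A → B as ¬A ∨ B.
  (\exists k\, \neg G(k)) \land \neg (\neg ((\exists n\, \forall i\, (G(i) \land G(n))) \land (\exists p\, G(p))) \lor (\exists m\, \exists q\, (G(m) \land G(q))))
Push ¬ through the quantifiers and connectives to reach negation normal form:
  (\exists k\, \neg G(k)) \land (\exists n\, \forall i\, (G(i) \land G(n))) \land (\exists p\, G(p)) \land (\forall m\, \forall q\, (\neg G(m) \lor \neg G(q)))
All bound variables are already distinct, so no renaming is needed.
Pull the quantifiers to the front (each side's bound variable is not free in the other side):
  \exists k\, \exists n\, \forall i\, \exists p\, \forall m\, \forall q\, (\neg G(k) \land G(i) \land G(n) \land G(p) \land (\neg G(m) \lor \neg G(q)))

\exists k\, \exists n\, \forall i\, \exists p\, \forall m\, \forall q\, (\neg G(k) \land G(i) \land G(n) \land G(p) \land (\neg G(m) \lor \neg G(q)))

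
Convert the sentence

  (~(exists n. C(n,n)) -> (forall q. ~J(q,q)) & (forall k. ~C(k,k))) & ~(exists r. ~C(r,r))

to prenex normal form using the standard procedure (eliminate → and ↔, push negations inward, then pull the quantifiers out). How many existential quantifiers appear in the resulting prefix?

Rewrite implications/biconditionals: A → B as ¬A ∨ B.
  (~~(exists n. C(n,n)) | (forall q. ~J(q,q)) & (forall k. ~C(k,k))) & ~(exists r. ~C(r,r))
Drive negations inward (¬∀x A ≡ ∃x ¬A, ¬∃x A ≡ ∀x ¬A, De Morgan for ∧/∨):
  ((exists n. C(n,n)) | (forall q. ~J(q,q)) & (forall k. ~C(k,k))) & (forall r. C(r,r))
All bound variables are already distinct, so no renaming is needed.
Extract every quantifier outward, since the variables are now distinct and don't occur free across branches:
  exists n. forall q. forall k. forall r. ((C(n,n) | ~J(q,q) & ~C(k,k)) & C(r,r))
The prefix is exists n forall q forall k forall r: 3 universal, 1 existential.

1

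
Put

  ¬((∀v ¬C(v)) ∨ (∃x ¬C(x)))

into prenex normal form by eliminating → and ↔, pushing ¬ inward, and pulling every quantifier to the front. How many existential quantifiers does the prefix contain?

Move each ¬ inward, flipping quantifiers it crosses:
  (∃v C(v)) ∧ (∀x C(x))
All bound variables are already distinct, so no renaming is needed.
Finally move all quantifiers to the prefix:
  ∃v ∀x (C(v) ∧ C(x))
The prefix is ∃v ∀x: 1 universal, 1 existential.

1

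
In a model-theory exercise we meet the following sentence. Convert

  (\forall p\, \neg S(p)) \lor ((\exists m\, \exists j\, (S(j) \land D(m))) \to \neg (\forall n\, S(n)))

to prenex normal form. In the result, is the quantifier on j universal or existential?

Eliminate → and ↔ using ¬ and ∨.
  (\forall p\, \neg S(p)) \lor \neg (\exists m\, \exists j\, (S(j) \land D(m))) \lor \neg (\forall n\, S(n))
Drive negations inward (¬∀x A ≡ ∃x ¬A, ¬∃x A ≡ ∀x ¬A, De Morgan for ∧/∨):
  (\forall p\, \neg S(p)) \lor (\forall m\, \forall j\, (\neg S(j) \lor \neg D(m))) \lor (\exists n\, \neg S(n))
Finally move all quantifiers to the prefix:
  \forall p\, \forall m\, \forall j\, \exists n\, (\neg S(p) \lor \neg S(j) \lor \neg D(m) \lor \neg S(n))
The quantifier \exists j sits under an odd number of negations (counting the antecedent side of each →), so it flips to \forall j.

universal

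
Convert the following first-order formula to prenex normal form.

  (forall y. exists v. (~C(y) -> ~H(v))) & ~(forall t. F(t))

Rewrite implications/biconditionals: A → B as ¬A ∨ B.
  (forall y. exists v. (~~C(y) | ~H(v))) & ~(forall t. F(t))
Move each ¬ inward, flipping quantifiers it crosses:
  (forall y. exists v. (C(y) | ~H(v))) & (exists t. ~F(t))
Pull the quantifiers to the front (each side's bound variable is not free in the other side):
  forall y. exists v. exists t. ((C(y) | ~H(v)) & ~F(t))

forall y. exists v. exists t. ((C(y) | ~H(v)) & ~F(t))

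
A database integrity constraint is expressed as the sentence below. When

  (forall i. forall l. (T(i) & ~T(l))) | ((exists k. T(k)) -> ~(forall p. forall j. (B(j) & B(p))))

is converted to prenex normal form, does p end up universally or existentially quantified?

Eliminate → and ↔ using ¬ and ∨.
  (forall i. forall l. (T(i) & ~T(l))) | ~(exists k. T(k)) | ~(forall p. forall j. (B(j) & B(p)))
Drive negations inward (¬∀x A ≡ ∃x ¬A, ¬∃x A ≡ ∀x ¬A, De Morgan for ∧/∨):
  (forall i. forall l. (T(i) & ~T(l))) | (forall k. ~T(k)) | (exists p. exists j. (~B(j) | ~B(p)))
All bound variables are already distinct, so no renaming is needed.
Finally move all quantifiers to the prefix:
  forall i. forall l. forall k. exists p. exists j. (T(i) & ~T(l) | ~T(k) | ~B(j) | ~B(p))
The quantifier forall p sits under an odd number of negations (counting the antecedent side of each →), so it flips to exists p.

existential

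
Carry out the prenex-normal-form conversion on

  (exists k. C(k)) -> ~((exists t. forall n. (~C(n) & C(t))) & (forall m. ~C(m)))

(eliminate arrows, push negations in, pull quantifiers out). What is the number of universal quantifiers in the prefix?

2

Eliminate → and ↔ using ¬ and ∨.
  ~(exists k. C(k)) | ~((exists t. forall n. (~C(n) & C(t))) & (forall m. ~C(m)))
Push ¬ through the quantifiers and connectives to reach negation normal form:
  (forall k. ~C(k)) | (forall t. exists n. (C(n) | ~C(t))) | (exists m. C(m))
Finally move all quantifiers to the prefix:
  forall k. forall t. exists n. exists m. (~C(k) | C(n) | ~C(t) | C(m))
The prefix is forall k forall t exists n exists m: 2 universal, 2 existential.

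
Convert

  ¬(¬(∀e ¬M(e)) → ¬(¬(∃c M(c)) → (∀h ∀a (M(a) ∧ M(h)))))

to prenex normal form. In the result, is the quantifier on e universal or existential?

existential

Eliminate → and ↔ using ¬ and ∨.
  ¬(¬¬(∀e ¬M(e)) ∨ ¬(¬¬(∃c M(c)) ∨ (∀h ∀a (M(a) ∧ M(h)))))
Move each ¬ inward, flipping quantifiers it crosses:
  (∃e M(e)) ∧ ((∃c M(c)) ∨ (∀h ∀a (M(a) ∧ M(h))))
All bound variables are already distinct, so no renaming is needed.
Extract every quantifier outward, since the variables are now distinct and don't occur free across branches:
  ∃e ∃c ∀h ∀a (M(e) ∧ (M(c) ∨ M(a) ∧ M(h)))
The quantifier ∀e sits under an odd number of negations (counting the antecedent side of each →), so it flips to ∃e.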